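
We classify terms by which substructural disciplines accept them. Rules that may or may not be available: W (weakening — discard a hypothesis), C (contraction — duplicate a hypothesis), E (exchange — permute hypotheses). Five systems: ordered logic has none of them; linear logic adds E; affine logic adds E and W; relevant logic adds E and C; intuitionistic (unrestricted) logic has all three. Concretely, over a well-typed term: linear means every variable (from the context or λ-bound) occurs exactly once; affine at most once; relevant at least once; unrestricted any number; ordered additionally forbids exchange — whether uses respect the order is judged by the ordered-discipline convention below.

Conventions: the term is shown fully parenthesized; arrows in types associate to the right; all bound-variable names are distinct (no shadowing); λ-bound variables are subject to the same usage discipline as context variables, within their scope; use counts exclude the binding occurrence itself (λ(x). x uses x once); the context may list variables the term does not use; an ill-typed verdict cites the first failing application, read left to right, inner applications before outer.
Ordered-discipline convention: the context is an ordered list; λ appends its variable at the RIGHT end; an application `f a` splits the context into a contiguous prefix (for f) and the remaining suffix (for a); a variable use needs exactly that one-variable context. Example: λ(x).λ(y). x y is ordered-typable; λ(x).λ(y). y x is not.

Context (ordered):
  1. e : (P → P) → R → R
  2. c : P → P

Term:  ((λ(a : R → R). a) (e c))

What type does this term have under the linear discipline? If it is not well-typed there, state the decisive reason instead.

term : R → R
use counts: e=1; c=1; a [bound]=1
order of uses: a, e, c
typing: well-typed — term : R → R
across the five disciplines: ordered ✓; linear ✓; affine ✓; relevant ✓; unrestricted ✓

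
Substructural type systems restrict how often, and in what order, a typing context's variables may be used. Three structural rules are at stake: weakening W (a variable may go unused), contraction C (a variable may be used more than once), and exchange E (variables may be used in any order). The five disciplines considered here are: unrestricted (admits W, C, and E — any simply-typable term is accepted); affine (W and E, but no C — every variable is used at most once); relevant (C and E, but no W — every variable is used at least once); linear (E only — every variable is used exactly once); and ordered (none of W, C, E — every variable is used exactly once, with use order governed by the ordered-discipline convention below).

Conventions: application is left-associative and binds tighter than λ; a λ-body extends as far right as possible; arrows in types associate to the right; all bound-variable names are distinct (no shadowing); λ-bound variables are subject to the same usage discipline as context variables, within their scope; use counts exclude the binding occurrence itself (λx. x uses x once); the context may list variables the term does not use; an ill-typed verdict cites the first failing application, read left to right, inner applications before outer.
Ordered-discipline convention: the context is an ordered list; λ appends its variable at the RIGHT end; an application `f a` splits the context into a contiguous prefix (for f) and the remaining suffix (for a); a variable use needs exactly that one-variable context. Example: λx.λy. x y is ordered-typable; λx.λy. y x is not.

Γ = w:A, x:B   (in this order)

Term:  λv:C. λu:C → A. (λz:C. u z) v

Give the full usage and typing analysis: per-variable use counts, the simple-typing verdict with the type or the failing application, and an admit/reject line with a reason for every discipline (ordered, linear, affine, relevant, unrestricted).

use counts: w: 0×; x: 0×; v (λ-bound): 1×; u (λ-bound): 1×; z (λ-bound): 1×
left-to-right use order: u, z, v
typing: well-typed at C → (C → A) → A
ordered ✗ (needs weakening: w, x unused)
linear ✗ (needs weakening: w, x unused)
affine ✓ (none of w, x, v, u, z used more than once)
relevant ✗ (needs weakening: w, x unused)
unrestricted ✓ (typability at C → (C → A) → A is all that's needed)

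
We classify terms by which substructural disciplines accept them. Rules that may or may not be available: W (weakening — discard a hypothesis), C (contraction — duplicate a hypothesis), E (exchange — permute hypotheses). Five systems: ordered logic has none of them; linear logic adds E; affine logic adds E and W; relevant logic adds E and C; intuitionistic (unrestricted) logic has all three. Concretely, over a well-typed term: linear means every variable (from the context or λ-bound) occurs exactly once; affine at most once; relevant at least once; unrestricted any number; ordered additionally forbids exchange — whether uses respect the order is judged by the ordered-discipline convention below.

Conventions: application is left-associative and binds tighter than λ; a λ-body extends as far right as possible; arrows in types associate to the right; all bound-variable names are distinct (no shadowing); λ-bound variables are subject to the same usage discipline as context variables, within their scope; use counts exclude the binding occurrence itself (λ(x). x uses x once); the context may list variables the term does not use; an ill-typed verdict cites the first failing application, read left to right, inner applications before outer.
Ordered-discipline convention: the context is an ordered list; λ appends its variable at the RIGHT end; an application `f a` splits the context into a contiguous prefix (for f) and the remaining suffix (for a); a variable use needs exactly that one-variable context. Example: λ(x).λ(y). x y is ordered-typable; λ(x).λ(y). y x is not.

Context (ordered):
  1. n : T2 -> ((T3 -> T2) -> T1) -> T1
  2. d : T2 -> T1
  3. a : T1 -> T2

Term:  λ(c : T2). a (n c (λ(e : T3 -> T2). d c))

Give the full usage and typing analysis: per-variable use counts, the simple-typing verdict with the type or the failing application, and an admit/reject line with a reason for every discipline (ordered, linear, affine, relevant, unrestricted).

use counts: n ×1; d ×1; a ×1; c (λ-bound) ×2; e (λ-bound) ×0
order of uses: a, n, c, d, c
typing: the term checks, with type T2 -> T2
ordered: ✗ — needs contraction — c ×2; needs weakening: e unused
linear: ✗ — needs contraction — c ×2; needs weakening: e unused
affine: ✗ — needs contraction — c ×2
relevant: ✗ — needs weakening: e unused
unrestricted: ✓ — simply typable at T2 -> T2; W, C, E all held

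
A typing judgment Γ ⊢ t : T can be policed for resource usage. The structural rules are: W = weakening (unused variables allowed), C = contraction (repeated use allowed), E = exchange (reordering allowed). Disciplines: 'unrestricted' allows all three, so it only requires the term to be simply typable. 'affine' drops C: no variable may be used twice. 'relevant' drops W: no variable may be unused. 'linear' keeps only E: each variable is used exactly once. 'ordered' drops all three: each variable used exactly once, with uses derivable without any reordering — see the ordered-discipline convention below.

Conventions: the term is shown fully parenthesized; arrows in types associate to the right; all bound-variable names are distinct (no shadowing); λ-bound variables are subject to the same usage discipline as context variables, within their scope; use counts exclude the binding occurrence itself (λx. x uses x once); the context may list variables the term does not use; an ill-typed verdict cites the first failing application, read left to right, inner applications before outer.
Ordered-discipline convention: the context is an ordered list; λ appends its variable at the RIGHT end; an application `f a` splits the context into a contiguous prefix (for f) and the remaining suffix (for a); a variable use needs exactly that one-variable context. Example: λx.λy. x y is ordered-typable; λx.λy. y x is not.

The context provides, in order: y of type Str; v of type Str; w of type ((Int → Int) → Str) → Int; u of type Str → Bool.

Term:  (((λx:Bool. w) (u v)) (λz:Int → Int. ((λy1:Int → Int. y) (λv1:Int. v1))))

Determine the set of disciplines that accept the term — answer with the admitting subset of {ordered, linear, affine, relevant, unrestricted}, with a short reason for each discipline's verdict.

admitted by: affine, unrestricted
variable uses: y=1; v=1; w=1; u=1; x (bound)=0; z (bound)=0; y1 (bound)=0; v1 (bound)=1
left-to-right use order: w, u, v, y, v1
typing: well-typed at Int
ordered ✗ (x, z, y1 never used (weakening))
linear ✗ (x, z, y1 never used (weakening))
affine ✓ (no duplicate uses among y, v, w, u, x, z, y1, v1)
relevant ✗ (x, z, y1 never used (weakening))
unrestricted ✓ (typability at Int is all that's needed)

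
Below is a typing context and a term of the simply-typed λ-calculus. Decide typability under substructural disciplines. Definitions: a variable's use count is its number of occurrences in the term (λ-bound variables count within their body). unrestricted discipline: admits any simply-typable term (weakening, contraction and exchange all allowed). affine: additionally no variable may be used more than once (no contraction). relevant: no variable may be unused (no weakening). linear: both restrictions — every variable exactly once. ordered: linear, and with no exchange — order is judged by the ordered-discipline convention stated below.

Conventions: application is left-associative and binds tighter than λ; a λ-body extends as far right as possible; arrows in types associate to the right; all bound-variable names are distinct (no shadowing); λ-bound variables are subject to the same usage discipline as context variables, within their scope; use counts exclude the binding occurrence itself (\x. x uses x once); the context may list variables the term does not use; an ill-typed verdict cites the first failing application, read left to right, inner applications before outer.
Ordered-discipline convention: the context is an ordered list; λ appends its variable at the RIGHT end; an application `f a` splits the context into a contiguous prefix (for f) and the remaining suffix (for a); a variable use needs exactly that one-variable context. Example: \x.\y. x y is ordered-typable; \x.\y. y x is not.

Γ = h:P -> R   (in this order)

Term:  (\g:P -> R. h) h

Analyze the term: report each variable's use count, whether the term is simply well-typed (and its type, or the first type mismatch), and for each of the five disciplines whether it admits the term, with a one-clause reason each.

variable uses: h: 2; g (λ-bound): 0
uses in reading order: h, h
typing: the term checks, with type P -> R
ordered ✗ (needs contraction — h ×2; unused: g — weakening required)
linear ✗ (needs contraction — h ×2; unused: g — weakening required)
affine ✗ (needs contraction — h ×2)
relevant ✗ (unused: g — weakening required)
unrestricted ✓ (simply typable at P -> R; W, C, E all held)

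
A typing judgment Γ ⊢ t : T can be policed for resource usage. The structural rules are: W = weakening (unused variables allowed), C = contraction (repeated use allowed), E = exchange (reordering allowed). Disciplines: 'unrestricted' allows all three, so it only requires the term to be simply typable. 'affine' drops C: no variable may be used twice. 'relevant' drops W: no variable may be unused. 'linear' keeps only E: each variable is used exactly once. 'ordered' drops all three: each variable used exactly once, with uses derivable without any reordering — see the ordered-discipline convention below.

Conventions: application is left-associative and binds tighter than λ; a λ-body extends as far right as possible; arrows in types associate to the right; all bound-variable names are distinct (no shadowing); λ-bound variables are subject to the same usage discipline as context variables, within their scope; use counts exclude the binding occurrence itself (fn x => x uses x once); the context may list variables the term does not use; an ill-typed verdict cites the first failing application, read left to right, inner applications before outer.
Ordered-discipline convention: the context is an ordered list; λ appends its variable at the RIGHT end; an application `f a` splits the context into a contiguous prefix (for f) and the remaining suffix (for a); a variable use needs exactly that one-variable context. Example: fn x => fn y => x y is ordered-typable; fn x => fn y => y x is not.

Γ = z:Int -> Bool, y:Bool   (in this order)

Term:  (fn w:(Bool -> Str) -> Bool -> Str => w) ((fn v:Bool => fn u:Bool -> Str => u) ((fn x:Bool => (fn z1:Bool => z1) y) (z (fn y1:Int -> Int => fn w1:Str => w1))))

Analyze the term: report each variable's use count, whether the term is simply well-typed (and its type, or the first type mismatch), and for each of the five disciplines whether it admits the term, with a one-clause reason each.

use counts: z: 1; y: 1; w [bound]: 1; v [bound]: 0; u [bound]: 1; x [bound]: 0; z1 [bound]: 1; y1 [bound]: 0; w1 [bound]: 1
left-to-right use order: w, u, z1, y, z, w1
typing: ill-typed: a function awaiting Int gets (Int -> Int) -> Str -> Str
ordered: ✗, fails simple typing
linear: ✗, a type mismatch blocks all five
affine: ✗, the type mismatch rejects it
relevant: ✗, not simply typable
unrestricted: ✗, fails simple typing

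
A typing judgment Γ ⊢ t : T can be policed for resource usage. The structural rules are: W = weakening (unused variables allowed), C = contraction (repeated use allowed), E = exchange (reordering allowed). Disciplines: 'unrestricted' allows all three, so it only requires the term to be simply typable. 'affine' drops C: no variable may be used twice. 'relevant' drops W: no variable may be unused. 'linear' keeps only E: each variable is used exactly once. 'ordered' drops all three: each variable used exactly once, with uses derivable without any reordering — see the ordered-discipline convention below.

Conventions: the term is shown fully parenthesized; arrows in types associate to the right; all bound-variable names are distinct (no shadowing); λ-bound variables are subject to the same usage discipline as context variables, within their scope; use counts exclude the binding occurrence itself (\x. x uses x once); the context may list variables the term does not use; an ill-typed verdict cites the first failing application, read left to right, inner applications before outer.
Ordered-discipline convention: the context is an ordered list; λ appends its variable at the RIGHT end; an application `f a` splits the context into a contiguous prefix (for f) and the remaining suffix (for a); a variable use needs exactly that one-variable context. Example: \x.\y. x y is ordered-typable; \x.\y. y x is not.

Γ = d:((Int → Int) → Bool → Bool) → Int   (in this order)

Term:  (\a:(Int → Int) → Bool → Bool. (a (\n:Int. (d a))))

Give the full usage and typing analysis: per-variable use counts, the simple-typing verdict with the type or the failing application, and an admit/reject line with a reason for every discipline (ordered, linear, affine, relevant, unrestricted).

counts: d: 1×, a (λ-bound): 2×, n (λ-bound): 0×
use order (left to right): a, d, a
typing: well-typed — term : ((Int → Int) → Bool → Bool) → Bool → Bool
ordered ✗ (needs contraction — a ×2; unused: n — weakening required)
linear ✗ (needs contraction — a ×2; unused: n — weakening required)
affine ✗ (needs contraction — a ×2)
relevant ✗ (unused: n — weakening required)
unrestricted ✓ (type-checks (((Int → Int) → Bool → Bool) → Bool → Bool) and nothing is barred)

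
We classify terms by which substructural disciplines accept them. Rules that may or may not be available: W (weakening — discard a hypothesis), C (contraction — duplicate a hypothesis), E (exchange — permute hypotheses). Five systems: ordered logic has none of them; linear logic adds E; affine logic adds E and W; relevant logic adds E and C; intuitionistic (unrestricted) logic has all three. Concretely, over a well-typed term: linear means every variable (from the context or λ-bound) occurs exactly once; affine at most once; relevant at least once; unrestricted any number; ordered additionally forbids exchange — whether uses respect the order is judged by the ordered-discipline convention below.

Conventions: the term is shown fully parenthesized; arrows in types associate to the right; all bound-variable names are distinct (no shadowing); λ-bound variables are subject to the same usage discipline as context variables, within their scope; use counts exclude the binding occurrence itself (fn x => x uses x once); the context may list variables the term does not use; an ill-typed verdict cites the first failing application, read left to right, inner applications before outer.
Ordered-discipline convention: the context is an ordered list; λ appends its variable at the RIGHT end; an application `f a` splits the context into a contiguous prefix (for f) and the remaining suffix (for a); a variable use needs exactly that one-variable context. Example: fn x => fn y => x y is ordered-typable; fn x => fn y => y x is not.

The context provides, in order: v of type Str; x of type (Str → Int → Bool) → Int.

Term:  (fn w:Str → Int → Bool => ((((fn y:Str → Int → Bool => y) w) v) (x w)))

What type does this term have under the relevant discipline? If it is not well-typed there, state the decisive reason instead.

term : (Str → Int → Bool) → Bool
counts: v ×1; x ×1; w (λ-bound) ×2; y (λ-bound) ×1
use order (left to right): y, w, v, x, w
typing: the term checks, with type (Str → Int → Bool) → Bool
across the five disciplines: ordered ✗ | linear ✗ | affine ✗ | relevant ✓ | unrestricted ✓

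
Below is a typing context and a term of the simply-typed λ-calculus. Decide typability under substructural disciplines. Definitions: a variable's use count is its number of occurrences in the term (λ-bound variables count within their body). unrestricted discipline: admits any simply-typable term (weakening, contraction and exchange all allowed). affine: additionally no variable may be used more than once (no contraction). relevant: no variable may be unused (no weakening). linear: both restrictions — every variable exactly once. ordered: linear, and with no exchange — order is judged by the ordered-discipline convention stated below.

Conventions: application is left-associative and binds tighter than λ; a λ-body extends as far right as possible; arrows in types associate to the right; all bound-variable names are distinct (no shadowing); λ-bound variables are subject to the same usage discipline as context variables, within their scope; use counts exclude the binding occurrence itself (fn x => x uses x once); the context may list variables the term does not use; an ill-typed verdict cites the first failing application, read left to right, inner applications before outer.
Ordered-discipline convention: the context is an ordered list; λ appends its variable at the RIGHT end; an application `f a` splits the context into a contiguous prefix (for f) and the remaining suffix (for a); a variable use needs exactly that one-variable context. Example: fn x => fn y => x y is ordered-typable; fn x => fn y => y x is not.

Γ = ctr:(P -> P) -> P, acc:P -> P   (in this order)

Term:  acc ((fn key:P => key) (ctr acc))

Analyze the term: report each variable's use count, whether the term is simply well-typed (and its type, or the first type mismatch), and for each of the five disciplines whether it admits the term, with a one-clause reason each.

variable uses: ctr: 1×; acc: 2×; key (λ-bound): 1×
left-to-right use order: acc, key, ctr, acc
typing: ✓ — P
ordered: ✗ — acc ×2 used more than once (contraction)
linear: ✗ — acc ×2 used more than once (contraction)
affine: ✗ — acc ×2 used more than once (contraction)
relevant: ✓ — none of ctr, acc, key goes unused
unrestricted: ✓ — type-checks (P) and nothing is barred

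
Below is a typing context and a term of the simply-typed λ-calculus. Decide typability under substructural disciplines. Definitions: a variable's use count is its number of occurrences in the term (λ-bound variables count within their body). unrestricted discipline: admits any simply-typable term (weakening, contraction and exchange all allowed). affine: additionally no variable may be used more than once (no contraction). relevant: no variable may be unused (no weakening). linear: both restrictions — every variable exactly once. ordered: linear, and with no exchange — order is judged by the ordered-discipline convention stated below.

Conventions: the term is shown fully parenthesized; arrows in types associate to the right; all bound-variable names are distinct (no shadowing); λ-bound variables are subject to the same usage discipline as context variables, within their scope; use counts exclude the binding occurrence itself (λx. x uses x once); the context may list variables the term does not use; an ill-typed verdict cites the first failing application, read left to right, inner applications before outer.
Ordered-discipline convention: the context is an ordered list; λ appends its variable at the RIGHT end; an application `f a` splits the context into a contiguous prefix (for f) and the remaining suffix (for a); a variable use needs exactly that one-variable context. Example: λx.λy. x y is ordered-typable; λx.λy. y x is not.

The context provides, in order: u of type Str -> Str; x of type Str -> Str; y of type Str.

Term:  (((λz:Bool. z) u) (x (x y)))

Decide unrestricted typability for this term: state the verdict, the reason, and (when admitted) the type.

no — fails simple typing
counts: u=1; x=2; y=1; z (bound)=1
left-to-right use order: z, u, x, x, y
typing: ill-typed: argument of type Str -> Str where Bool is required
summary: ordered ✗, linear ✗, affine ✗, relevant ✗, unrestricted ✗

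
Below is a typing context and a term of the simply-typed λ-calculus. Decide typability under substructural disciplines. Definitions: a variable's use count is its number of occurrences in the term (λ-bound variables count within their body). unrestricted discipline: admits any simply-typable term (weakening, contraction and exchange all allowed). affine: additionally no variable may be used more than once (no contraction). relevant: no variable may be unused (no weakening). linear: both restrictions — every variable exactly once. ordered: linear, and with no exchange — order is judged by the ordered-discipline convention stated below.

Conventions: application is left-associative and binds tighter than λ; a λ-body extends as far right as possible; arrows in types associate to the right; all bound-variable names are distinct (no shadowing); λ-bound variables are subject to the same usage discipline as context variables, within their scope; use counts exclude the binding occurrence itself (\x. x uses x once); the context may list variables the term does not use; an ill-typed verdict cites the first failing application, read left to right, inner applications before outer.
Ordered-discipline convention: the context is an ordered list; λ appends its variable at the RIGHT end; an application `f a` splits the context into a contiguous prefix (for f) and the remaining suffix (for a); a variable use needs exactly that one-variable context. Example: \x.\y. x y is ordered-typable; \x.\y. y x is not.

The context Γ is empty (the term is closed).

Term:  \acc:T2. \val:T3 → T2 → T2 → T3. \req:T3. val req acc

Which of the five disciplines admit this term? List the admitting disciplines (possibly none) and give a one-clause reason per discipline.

accepted by: linear, affine, relevant, unrestricted
variable uses: acc (λ-bound): 1×; val (λ-bound): 1×; req (λ-bound): 1×
uses in reading order: val, req, acc
typing: well-typed — term : T2 → (T3 → T2 → T2 → T3) → T3 → T2 → T3
ordered ✗ (needs exchange: uses follow val, req, acc)
linear ✓ (exactly-once usage across acc, val, req)
affine ✓ (acc, val, req: no repeats, contraction unneeded)
relevant ✓ (every one of acc, val, req appears)
unrestricted ✓ (simply typable at T2 → (T3 → T2 → T2 → T3) → T3 → T2 → T3; W, C, E all held)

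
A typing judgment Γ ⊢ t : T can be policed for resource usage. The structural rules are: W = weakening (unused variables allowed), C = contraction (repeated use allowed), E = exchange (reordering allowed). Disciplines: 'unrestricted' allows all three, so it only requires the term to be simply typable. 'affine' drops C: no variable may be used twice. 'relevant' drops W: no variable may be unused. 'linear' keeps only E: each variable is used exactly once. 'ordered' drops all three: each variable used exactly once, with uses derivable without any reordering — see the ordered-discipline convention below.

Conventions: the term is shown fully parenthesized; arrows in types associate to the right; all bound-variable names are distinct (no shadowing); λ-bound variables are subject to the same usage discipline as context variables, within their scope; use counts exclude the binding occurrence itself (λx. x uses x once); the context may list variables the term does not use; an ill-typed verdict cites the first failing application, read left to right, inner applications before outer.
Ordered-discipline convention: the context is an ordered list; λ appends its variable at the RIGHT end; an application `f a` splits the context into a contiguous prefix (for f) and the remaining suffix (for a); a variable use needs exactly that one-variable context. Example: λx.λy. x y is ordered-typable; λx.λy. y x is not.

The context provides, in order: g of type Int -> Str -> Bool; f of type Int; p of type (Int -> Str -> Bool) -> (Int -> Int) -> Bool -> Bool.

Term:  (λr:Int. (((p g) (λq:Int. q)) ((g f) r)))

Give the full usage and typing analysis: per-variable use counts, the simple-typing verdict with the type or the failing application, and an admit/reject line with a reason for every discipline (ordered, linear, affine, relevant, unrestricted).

variable uses: g ×2, f ×1, p ×1, r (λ-bound) ×1, q (λ-bound) ×1
uses in reading order: p, g, q, g, f, r
typing: ill-typed: an application expects Str but receives Int
ordered: ✗ — a type mismatch blocks all five
linear: ✗ — the type mismatch rejects it
affine: ✗ — not simply typable
relevant: ✗ — fails simple typing
unrestricted: ✗ — a type mismatch blocks all five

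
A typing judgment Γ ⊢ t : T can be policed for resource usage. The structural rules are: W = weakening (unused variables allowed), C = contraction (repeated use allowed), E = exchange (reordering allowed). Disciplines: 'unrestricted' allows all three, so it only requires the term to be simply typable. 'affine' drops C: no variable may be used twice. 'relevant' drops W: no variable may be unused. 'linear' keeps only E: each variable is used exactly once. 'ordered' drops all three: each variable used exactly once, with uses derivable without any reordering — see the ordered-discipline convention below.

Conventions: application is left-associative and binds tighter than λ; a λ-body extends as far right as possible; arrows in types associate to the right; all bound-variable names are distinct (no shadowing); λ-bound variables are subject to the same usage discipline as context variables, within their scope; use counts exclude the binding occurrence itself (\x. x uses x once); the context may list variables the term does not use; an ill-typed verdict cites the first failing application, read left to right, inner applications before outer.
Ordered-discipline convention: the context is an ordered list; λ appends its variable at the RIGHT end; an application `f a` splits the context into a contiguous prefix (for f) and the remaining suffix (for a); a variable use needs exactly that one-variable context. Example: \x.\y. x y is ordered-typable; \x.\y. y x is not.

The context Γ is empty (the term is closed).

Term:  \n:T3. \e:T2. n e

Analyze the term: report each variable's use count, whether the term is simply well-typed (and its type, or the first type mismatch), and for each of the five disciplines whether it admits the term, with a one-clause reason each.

use counts: n [bound]: 1, e [bound]: 1
use order (left to right): n, e
typing: ill-typed: non-arrow in function slot: T3
ordered: ✗ — a type mismatch blocks all five
linear: ✗ — the type mismatch rejects it
affine: ✗ — not simply typable
relevant: ✗ — fails simple typing
unrestricted: ✗ — a type mismatch blocks all five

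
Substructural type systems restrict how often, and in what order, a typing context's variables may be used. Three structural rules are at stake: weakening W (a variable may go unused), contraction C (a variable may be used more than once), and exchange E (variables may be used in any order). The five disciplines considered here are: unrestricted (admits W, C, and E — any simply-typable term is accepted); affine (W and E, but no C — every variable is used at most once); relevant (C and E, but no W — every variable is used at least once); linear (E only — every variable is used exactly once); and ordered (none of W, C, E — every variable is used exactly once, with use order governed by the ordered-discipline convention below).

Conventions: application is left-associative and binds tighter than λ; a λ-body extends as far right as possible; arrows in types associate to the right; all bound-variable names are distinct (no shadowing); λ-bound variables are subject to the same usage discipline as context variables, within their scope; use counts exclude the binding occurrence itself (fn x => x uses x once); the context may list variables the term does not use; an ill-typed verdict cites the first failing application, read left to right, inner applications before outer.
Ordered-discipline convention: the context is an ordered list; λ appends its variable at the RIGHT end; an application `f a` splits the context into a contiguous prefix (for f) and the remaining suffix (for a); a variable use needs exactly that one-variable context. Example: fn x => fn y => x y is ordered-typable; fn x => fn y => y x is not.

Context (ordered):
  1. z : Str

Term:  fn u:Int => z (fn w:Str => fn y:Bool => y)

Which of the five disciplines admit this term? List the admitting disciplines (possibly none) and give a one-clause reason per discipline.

admitting disciplines: none
counts: z=1; u (bound)=0; w (bound)=0; y (bound)=1
order of uses: z, y
typing: ill-typed: applying a non-function (Str)
ordered: ✗, the type mismatch rejects it
linear: ✗, not simply typable
affine: ✗, fails simple typing
relevant: ✗, a type mismatch blocks all five
unrestricted: ✗, the type mismatch rejects it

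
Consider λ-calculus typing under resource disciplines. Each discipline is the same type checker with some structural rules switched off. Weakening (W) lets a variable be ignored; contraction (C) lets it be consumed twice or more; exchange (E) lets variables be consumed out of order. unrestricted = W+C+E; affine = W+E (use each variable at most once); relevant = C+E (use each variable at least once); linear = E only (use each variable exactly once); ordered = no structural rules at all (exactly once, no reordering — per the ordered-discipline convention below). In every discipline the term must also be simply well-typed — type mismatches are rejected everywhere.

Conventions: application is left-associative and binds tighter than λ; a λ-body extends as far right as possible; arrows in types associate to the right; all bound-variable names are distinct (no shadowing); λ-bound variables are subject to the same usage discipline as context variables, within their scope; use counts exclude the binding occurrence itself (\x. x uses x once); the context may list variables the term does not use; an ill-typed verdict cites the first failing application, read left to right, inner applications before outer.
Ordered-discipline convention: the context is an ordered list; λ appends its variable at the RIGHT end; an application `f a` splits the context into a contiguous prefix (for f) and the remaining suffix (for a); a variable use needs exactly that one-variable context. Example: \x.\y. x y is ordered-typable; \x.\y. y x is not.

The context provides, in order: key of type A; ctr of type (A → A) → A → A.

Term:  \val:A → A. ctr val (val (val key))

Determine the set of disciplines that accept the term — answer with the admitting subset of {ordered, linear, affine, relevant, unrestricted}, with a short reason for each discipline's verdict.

accepted by: relevant, unrestricted
variable uses: key: 1, ctr: 1, val [bound]: 3
left-to-right use order: ctr, val, val, val, key
typing: well-typed at (A → A) → A
ordered ✗ (uses contraction: val ×3)
linear ✗ (uses contraction: val ×3)
affine ✗ (uses contraction: val ×3)
relevant ✓ (at least one use each (key, ctr, val))
unrestricted ✓ (type-checks ((A → A) → A) and nothing is barred)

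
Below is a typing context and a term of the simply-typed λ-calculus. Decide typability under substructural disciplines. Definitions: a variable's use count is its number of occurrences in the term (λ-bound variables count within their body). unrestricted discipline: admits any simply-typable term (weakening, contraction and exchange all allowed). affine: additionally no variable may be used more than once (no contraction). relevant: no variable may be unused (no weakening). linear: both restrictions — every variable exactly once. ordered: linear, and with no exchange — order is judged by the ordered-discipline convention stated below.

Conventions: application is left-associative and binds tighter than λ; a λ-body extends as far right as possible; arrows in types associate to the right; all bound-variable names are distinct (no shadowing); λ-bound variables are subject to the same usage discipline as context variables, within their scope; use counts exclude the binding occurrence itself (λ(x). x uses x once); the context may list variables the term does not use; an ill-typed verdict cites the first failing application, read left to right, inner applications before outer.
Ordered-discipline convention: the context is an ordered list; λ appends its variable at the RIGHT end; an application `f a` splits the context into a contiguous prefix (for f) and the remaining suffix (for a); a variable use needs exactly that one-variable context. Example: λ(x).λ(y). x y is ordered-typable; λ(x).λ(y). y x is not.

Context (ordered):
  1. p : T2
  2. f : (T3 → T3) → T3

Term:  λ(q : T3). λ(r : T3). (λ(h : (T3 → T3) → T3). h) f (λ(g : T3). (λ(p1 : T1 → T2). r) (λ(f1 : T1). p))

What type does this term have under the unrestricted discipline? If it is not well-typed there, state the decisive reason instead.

term : T3 → T3 → T3
variable uses: p: 1, f: 1, q (λ-bound): 0, r (λ-bound): 1, h (λ-bound): 1, g (λ-bound): 0, p1 (λ-bound): 0, f1 (λ-bound): 0
use order (left to right): h, f, r, p
typing: well-typed at T3 → T3 → T3
per-discipline verdicts: ordered ✗ · linear ✗ · affine ✓ · relevant ✗ · unrestricted ✓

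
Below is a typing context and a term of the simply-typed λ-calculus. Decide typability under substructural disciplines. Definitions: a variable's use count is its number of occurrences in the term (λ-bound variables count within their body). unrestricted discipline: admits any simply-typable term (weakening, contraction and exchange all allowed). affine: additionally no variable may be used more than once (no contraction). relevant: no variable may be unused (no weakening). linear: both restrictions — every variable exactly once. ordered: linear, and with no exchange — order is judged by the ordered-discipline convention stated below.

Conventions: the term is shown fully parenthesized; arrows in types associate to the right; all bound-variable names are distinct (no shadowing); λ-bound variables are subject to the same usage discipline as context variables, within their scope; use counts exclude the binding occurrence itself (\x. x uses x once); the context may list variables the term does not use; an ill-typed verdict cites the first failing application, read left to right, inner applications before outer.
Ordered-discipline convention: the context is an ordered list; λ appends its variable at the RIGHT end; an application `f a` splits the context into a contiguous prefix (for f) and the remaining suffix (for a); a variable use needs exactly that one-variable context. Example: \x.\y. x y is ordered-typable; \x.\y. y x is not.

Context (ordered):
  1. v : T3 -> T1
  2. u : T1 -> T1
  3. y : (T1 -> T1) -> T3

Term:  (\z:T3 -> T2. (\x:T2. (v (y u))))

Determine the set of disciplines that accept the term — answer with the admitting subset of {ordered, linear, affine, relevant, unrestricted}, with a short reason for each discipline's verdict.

admitted in: affine, unrestricted
counts: v: 1; u: 1; y: 1; z (λ-bound): 0; x (λ-bound): 0
left-to-right use order: v, y, u
typing: the term checks, with type (T3 -> T2) -> T2 -> T1
ordered: ✗, needs weakening: z, x unused
linear: ✗, needs weakening: z, x unused
affine: ✓, v, u, y, z, x: no repeats, contraction unneeded
relevant: ✗, needs weakening: z, x unused
unrestricted: ✓, typability at (T3 -> T2) -> T2 -> T1 is all that's needed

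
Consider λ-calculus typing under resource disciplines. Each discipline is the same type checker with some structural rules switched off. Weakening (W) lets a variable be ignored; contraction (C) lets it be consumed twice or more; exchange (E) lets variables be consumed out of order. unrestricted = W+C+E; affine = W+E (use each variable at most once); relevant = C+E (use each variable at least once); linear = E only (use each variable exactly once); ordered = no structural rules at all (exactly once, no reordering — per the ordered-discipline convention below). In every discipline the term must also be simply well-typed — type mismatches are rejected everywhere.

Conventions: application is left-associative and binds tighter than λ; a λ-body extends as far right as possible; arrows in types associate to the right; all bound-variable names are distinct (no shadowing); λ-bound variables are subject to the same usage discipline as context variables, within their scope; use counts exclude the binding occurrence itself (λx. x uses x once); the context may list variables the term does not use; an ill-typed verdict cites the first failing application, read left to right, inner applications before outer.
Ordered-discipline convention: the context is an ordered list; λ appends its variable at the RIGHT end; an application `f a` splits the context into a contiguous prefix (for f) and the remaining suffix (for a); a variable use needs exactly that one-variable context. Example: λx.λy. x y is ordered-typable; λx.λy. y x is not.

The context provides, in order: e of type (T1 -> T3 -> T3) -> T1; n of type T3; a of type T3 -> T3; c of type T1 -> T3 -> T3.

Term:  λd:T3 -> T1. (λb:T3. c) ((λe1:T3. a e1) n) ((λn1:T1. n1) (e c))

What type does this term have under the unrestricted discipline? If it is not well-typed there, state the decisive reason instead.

term : (T3 -> T1) -> T3 -> T3
variable uses: e: 1, n: 1, a: 1, c: 2, d (λ-bound): 0, b (λ-bound): 0, e1 (λ-bound): 1, n1 (λ-bound): 1
use order (left to right): c, a, e1, n, n1, e, c
typing: ✓ — (T3 -> T1) -> T3 -> T3
across the five disciplines: ordered ✗, linear ✗, affine ✗, relevant ✗, unrestricted ✓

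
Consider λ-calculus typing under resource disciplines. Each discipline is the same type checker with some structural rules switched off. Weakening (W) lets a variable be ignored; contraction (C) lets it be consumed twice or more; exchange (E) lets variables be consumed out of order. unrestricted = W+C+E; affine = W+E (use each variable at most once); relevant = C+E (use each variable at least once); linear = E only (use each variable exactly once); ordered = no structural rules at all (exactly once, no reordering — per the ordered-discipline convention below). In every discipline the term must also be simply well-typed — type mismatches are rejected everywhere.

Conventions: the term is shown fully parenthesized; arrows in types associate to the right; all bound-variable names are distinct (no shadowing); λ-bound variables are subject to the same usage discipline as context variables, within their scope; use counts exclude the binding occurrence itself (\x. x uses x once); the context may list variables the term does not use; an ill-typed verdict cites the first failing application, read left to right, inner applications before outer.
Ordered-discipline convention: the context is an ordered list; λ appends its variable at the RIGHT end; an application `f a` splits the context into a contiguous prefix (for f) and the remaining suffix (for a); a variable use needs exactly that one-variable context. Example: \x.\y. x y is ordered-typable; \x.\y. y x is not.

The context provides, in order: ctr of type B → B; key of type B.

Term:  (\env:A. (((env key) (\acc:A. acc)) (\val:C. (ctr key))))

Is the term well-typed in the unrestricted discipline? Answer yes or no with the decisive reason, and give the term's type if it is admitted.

no — fails simple typing
variable uses: ctr: 1, key: 2, env (λ-bound): 1, acc (λ-bound): 1, val (λ-bound): 0
order of uses: env, key, acc, ctr, key
typing: ill-typed: applying a non-function (A)
all disciplines: ordered ✗ | linear ✗ | affine ✗ | relevant ✗ | unrestricted ✗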